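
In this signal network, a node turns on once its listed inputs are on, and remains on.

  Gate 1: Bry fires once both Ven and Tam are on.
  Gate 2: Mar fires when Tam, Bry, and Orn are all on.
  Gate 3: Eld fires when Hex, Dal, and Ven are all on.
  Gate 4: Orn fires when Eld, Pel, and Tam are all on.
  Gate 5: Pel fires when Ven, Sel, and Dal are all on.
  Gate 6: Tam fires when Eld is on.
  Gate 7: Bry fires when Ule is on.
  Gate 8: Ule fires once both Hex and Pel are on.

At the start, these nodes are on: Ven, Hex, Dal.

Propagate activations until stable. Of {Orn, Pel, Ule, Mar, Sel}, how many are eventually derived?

0

Orn would need Eld, Pel, and Tam (Gate 4), but Pel never turns on.
Pel would need Ven, Sel, and Dal (Gate 5), but Sel never turns on.
Ule would need Hex and Pel (Gate 8), but Pel never turns on.
Mar would need Tam, Bry, and Orn (Gate 2), but Orn never turns on.
No rule produces Sel, and it is not given.
None of the 5 are reached.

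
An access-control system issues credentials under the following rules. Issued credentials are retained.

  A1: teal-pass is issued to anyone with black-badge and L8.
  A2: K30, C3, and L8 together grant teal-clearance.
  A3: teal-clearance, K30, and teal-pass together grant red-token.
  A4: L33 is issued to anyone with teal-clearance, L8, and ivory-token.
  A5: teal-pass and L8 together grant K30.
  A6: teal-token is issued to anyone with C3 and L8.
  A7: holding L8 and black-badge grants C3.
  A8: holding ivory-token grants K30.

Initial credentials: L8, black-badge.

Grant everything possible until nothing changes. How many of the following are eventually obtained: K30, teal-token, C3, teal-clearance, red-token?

5

Holding black-badge and L8 grants teal-pass (A1).
Holding L8 and black-badge grants C3 (A7).
Holding C3 and L8 grants teal-token (A6).
Holding teal-pass and L8 grants K30 (A5).
Holding K30, C3, and L8 grants teal-clearance (A2).
Holding teal-clearance, K30, and teal-pass grants red-token (A3).
K30: reached.
teal-token: reached.
C3: reached.
teal-clearance: reached.
red-token: reached.
All 5 are reached.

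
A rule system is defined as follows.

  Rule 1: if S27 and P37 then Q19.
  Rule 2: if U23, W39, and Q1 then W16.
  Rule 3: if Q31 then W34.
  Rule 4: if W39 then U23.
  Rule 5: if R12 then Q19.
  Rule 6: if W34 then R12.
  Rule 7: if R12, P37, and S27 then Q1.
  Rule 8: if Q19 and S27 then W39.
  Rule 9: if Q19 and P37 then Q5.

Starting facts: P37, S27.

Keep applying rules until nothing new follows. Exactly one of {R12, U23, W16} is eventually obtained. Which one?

U23

From S27 and P37, Rule 1 gives Q19.
From Q19 and S27, Rule 8 gives W39.
From W39, Rule 4 gives U23.
R12 would need W34 (Rule 6), but W34 is never established. W16 would need U23, W39, and Q1 (Rule 2), but Q1 is never established.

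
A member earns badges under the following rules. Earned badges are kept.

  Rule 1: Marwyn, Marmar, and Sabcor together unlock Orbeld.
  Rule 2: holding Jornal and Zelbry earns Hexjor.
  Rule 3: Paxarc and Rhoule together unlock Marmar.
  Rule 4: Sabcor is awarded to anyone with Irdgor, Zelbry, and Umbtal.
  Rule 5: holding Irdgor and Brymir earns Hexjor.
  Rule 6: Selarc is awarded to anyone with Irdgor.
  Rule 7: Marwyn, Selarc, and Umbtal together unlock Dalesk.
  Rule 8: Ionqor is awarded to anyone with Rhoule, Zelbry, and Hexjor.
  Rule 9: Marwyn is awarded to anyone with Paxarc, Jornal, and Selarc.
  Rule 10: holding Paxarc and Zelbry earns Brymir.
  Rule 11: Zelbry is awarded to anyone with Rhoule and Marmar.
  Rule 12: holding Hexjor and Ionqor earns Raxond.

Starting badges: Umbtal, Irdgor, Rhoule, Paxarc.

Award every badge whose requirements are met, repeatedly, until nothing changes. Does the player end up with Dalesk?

No

Dalesk would need Marwyn, Selarc, and Umbtal (Rule 7), but Marwyn is never earned.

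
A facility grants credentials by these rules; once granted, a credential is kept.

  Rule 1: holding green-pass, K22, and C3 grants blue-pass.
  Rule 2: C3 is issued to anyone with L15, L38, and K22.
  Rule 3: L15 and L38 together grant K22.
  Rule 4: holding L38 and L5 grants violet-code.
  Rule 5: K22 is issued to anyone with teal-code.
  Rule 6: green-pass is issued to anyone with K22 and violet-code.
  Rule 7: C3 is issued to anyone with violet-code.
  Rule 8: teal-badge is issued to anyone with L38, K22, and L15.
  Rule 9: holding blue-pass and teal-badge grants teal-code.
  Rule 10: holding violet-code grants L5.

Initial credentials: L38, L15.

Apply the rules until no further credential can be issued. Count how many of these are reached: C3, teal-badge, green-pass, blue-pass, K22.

Holding L15 and L38 grants K22 (Rule 3).
Holding L15, L38, and K22 grants C3 (Rule 2).
Holding L38, K22, and L15 grants teal-badge (Rule 8).
C3: reached.
teal-badge: reached.
green-pass would need K22 and violet-code (Rule 6), but violet-code is never granted.
blue-pass would need green-pass, K22, and C3 (Rule 1), but green-pass is never granted.
K22: reached.
Reached: C3, teal-badge, and K22 — 3 of the 5.

3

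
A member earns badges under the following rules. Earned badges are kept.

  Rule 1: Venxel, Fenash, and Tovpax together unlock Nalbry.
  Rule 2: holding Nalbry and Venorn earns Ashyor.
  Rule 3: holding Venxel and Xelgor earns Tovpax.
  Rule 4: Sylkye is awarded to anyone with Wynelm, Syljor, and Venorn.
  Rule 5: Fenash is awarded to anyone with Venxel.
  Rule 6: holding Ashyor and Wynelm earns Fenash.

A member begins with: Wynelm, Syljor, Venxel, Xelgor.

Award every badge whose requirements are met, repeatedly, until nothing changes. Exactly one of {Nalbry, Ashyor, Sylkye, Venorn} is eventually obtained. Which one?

With Venxel, Fenash is earned (Rule 5).
With Venxel and Xelgor, Tovpax is earned (Rule 3).
With Venxel, Fenash, and Tovpax, Nalbry is earned (Rule 1).
Ashyor would need Nalbry and Venorn (Rule 2), but Venorn is never earned. No rule produces Venorn, and it is not given. Sylkye would need Wynelm, Syljor, and Venorn (Rule 4), but Venorn is never earned.

Nalbry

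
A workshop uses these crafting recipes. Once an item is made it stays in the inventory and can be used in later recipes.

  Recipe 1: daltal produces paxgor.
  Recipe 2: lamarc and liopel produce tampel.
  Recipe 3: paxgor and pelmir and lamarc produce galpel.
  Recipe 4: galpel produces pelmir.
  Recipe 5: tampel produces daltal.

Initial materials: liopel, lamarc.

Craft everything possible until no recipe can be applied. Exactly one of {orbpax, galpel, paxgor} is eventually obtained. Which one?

paxgor

lamarc and liopel → tampel (Recipe 2).
tampel → daltal (Recipe 5).
daltal → paxgor (Recipe 1).
No rule produces orbpax, and it is not given. galpel would need paxgor, pelmir, and lamarc (Recipe 3), but pelmir is never obtained.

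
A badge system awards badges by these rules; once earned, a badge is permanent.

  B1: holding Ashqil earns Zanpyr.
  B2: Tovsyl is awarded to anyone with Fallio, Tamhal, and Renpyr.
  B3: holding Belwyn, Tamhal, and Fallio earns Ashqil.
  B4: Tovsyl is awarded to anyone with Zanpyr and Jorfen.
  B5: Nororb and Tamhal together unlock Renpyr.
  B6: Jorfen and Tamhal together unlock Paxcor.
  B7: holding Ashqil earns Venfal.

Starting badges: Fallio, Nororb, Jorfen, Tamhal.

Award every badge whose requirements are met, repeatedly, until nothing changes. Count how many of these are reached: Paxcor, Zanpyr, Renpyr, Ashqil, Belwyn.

2

With Jorfen and Tamhal, Paxcor is earned (B6).
With Nororb and Tamhal, Renpyr is earned (B5).
Paxcor: reached.
Zanpyr would need Ashqil (B1), but Ashqil is never earned.
Renpyr: reached.
Ashqil would need Belwyn, Tamhal, and Fallio (B3), but Belwyn is never earned.
No rule produces Belwyn, and it is not given.
Reached: Paxcor and Renpyr — 2 of the 5.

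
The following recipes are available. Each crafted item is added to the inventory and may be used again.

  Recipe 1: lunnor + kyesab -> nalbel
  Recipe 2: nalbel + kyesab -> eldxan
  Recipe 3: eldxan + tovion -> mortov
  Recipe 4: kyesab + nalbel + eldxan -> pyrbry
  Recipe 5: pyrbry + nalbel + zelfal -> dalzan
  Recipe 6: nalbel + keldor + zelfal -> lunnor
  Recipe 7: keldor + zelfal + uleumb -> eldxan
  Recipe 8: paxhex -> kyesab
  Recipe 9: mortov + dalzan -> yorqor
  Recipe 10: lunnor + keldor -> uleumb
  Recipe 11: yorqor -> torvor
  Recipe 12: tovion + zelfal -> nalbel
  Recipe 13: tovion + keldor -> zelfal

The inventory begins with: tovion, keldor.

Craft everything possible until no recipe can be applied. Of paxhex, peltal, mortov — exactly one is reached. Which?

mortov

tovion + keldor -> zelfal (Recipe 13).
Using Recipe 12, tovion and zelfal make nalbel.
nalbel + keldor + zelfal -> lunnor (Recipe 6).
Using Recipe 10, lunnor and keldor make uleumb.
keldor + zelfal + uleumb -> eldxan (Recipe 7).
Using Recipe 3, eldxan and tovion make mortov.
No rule produces paxhex, and it is not given. No rule produces peltal, and it is not given.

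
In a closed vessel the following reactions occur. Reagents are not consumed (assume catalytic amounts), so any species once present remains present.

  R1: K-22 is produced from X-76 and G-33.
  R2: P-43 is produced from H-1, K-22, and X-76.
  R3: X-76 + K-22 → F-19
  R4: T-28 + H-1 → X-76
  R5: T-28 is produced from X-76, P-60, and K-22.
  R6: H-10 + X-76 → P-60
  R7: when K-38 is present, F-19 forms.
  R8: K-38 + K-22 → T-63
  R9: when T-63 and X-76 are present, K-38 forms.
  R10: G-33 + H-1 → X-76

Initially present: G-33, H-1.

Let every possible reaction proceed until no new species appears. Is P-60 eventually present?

No

P-60 would need H-10 and X-76 (R6), but H-10 never forms.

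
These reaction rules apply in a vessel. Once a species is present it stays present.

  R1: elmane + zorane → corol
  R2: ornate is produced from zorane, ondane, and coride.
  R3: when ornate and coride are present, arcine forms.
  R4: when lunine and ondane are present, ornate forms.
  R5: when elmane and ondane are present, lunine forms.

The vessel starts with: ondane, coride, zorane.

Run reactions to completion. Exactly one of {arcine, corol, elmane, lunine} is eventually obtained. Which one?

arcine

zorane, ondane, and coride present → ornate forms (R2).
ornate and coride present → arcine forms (R3).
No rule produces elmane, and it is not given. lunine would need elmane and ondane (R5), but elmane never forms. corol would need elmane and zorane (R1), but elmane never forms.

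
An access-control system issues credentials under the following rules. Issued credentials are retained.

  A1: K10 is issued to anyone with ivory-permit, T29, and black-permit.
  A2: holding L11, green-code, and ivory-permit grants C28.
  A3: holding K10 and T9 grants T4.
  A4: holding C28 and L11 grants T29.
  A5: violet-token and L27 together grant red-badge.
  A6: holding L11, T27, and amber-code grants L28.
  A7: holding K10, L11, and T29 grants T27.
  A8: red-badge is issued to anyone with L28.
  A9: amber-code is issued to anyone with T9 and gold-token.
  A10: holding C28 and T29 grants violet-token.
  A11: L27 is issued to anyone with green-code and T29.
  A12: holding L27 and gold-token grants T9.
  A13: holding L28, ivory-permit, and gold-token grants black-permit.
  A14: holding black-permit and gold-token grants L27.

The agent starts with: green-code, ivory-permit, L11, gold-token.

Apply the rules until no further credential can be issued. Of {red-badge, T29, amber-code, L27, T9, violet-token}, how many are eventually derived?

6

Holding L11, green-code, and ivory-permit grants C28 (A2).
Holding C28 and L11 grants T29 (A4).
Holding green-code and T29 grants L27 (A11).
Holding C28 and T29 grants violet-token (A10).
Holding violet-token and L27 grants red-badge (A5).
Holding L27 and gold-token grants T9 (A12).
Holding T9 and gold-token grants amber-code (A9).
red-badge: reached.
T29: reached.
amber-code: reached.
L27: reached.
T9: reached.
violet-token: reached.
All 6 are reached.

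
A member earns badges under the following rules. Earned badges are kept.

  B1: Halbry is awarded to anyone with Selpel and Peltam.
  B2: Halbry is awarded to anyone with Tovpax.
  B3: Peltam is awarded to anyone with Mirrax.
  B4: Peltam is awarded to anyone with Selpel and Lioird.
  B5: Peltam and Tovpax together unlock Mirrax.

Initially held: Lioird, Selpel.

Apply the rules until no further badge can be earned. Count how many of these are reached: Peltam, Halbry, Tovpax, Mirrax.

2

With Selpel and Lioird, Peltam is earned (B4).
With Selpel and Peltam, Halbry is earned (B1).
Peltam: reached.
Halbry: reached.
No rule produces Tovpax, and it is not given.
Mirrax would need Peltam and Tovpax (B5), but Tovpax is never earned.
Reached: Peltam and Halbry — 2 of the 4.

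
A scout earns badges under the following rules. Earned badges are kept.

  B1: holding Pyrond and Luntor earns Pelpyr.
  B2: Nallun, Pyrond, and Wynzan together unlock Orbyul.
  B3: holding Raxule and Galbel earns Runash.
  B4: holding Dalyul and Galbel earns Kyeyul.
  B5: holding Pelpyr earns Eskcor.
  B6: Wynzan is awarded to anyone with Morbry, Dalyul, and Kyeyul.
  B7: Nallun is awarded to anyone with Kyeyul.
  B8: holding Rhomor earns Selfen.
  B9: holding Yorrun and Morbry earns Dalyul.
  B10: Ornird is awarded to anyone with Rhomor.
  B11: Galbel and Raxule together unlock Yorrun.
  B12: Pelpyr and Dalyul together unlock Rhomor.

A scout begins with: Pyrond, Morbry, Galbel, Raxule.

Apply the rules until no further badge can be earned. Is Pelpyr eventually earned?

No

Pelpyr would need Pyrond and Luntor (B1), but Luntor is never earned.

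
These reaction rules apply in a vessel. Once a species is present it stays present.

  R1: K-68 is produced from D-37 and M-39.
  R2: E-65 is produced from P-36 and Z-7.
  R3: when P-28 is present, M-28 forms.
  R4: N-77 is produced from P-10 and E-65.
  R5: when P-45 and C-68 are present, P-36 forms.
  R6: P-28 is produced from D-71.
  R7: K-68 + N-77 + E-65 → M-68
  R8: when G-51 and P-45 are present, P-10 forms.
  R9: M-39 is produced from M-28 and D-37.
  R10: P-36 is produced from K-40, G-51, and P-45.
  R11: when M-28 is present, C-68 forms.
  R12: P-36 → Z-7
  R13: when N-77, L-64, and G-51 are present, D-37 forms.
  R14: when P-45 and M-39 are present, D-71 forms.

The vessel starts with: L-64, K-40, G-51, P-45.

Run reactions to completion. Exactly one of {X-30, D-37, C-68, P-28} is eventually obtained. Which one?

K-40, G-51, and P-45 present → P-36 forms (R10).
G-51 and P-45 present → P-10 forms (R8).
P-36 present → Z-7 forms (R12).
P-36 and Z-7 present → E-65 forms (R2).
P-10 and E-65 present → N-77 forms (R4).
N-77, L-64, and G-51 present → D-37 forms (R13).
No rule produces X-30, and it is not given. P-28 would need D-71 (R6), but D-71 never forms. C-68 would need M-28 (R11), but M-28 never forms.

D-37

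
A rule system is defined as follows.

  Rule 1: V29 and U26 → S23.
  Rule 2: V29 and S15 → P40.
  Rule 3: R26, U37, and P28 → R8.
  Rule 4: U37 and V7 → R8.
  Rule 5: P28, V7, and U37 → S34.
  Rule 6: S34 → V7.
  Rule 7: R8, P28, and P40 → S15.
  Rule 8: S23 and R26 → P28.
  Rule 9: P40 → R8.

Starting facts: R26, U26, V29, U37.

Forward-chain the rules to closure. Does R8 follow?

From V29 and U26, Rule 1 gives S23.
From S23 and R26, Rule 8 gives P28.
From R26, U37, and P28, Rule 3 gives R8.

Yes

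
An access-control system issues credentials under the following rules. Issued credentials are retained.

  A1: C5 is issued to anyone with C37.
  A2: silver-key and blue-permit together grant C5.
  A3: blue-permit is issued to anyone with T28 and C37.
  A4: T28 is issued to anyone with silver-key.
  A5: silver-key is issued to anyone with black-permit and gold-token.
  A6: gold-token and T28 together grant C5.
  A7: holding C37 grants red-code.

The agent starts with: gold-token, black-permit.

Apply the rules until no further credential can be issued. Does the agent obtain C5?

Yes

Holding black-permit and gold-token grants silver-key (A5).
Holding silver-key grants T28 (A4).
Holding gold-token and T28 grants C5 (A6).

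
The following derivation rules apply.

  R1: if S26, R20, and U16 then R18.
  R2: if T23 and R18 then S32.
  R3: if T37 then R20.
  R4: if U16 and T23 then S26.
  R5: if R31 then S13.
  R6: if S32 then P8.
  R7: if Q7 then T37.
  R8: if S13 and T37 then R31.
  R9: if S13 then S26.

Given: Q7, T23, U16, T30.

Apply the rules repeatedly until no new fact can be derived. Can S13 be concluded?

S13 would need R31 (R5), but R31 is never established.

No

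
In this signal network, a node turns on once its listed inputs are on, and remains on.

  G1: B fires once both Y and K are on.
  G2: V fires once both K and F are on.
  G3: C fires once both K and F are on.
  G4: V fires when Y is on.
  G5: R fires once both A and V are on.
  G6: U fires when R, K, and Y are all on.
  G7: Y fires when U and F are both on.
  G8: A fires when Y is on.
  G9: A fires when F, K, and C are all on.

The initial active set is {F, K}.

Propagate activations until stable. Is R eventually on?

G3: K and F on → C on.
G2: K and F on → V on.
G9: F, K, and C on → A on.
G5: A and V on → R on.

Yes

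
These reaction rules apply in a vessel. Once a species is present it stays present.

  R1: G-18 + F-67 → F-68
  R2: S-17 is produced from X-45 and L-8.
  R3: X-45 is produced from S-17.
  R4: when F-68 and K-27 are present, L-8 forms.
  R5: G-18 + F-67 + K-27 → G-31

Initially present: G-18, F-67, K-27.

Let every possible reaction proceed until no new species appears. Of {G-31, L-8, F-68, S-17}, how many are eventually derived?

G-18 and F-67 present → F-68 forms (R1).
G-18, F-67, and K-27 present → G-31 forms (R5).
F-68 and K-27 present → L-8 forms (R4).
G-31: reached.
L-8: reached.
F-68: reached.
S-17 would need X-45 and L-8 (R2), but X-45 never forms.
Reached: G-31, L-8, and F-68 — 3 of the 4.

3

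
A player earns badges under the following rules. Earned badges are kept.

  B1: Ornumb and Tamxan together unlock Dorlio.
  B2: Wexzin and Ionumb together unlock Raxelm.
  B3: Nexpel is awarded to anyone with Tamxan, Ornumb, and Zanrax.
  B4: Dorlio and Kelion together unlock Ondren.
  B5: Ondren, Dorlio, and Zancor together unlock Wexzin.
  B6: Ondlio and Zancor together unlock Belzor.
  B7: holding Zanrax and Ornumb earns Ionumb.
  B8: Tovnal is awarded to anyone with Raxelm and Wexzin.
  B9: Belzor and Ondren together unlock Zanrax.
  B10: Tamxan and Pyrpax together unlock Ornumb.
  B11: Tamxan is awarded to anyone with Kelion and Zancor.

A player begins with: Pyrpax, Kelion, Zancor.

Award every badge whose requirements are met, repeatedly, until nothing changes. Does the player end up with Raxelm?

Raxelm would need Wexzin and Ionumb (B2), but Ionumb is never earned.

No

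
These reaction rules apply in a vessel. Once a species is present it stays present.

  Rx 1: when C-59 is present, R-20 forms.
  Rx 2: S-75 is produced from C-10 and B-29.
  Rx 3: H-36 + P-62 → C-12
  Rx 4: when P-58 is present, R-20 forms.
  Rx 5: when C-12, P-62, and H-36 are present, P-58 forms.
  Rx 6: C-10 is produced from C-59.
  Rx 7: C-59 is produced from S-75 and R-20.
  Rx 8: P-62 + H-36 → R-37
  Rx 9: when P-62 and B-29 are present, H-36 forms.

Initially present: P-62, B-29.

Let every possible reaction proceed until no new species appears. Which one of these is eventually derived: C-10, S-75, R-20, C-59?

P-62 and B-29 present → H-36 forms (Rx 9).
H-36 and P-62 present → C-12 forms (Rx 3).
C-12, P-62, and H-36 present → P-58 forms (Rx 5).
P-58 present → R-20 forms (Rx 4).
C-10 would need C-59 (Rx 6), but C-59 never forms. S-75 would need C-10 and B-29 (Rx 2), but C-10 never forms. C-59 would need S-75 and R-20 (Rx 7), but S-75 never forms.

R-20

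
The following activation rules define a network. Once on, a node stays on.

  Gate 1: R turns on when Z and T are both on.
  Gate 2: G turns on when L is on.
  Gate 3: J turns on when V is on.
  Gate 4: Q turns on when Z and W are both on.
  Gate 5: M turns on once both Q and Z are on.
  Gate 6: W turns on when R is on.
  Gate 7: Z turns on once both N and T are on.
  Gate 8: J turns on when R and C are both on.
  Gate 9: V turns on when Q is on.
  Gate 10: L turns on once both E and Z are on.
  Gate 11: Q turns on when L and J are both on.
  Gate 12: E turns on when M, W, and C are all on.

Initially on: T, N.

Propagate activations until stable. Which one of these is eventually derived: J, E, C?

J

N and T are on, so Z turns on (Gate 7).
Gate 1: Z and T on → R on.
R is on, so W turns on (Gate 6).
Z and W are on, so Q turns on (Gate 4).
Q is on, so V turns on (Gate 9).
Gate 3: V on → J on.
No rule produces C, and it is not given. E would need M, W, and C (Gate 12), but C never turns on.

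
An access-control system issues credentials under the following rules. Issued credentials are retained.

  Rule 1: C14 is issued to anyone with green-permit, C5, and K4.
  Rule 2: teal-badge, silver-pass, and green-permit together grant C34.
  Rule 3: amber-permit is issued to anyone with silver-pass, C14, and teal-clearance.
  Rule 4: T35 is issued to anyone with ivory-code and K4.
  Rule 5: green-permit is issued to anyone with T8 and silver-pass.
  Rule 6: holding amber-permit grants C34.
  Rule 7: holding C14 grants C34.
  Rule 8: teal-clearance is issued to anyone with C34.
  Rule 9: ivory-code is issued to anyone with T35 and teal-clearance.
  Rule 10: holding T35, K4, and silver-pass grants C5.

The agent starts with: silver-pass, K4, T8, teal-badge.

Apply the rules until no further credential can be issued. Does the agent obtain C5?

No

C5 would need T35, K4, and silver-pass (Rule 10), but T35 is never granted.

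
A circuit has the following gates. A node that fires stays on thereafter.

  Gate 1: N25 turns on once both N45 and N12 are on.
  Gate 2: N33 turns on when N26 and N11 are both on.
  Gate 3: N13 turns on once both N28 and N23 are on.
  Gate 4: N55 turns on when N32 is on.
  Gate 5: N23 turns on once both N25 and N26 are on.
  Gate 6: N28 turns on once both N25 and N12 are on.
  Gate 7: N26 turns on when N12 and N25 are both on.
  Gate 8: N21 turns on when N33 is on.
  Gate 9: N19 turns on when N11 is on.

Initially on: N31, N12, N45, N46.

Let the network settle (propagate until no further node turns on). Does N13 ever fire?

Gate 1: N45 and N12 on → N25 on.
Gate 7: N12 and N25 on → N26 on.
N25 and N12 are on, so N28 turns on (Gate 6).
Gate 5: N25 and N26 on → N23 on.
N28 and N23 are on, so N13 turns on (Gate 3).

Yes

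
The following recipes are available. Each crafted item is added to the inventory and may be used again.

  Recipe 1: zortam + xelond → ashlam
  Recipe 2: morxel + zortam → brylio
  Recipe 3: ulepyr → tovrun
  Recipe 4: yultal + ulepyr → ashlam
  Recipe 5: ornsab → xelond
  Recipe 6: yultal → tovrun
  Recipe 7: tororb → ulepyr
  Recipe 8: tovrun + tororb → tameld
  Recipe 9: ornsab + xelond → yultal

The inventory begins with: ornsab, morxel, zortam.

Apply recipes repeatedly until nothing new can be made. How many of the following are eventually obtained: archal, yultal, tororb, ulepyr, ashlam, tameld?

2

ornsab → xelond (Recipe 5).
Using Recipe 9, ornsab and xelond make yultal.
Using Recipe 1, zortam and xelond make ashlam.
No rule produces archal, and it is not given.
yultal: reached.
No rule produces tororb, and it is not given.
ulepyr would need tororb (Recipe 7), but tororb is never obtained.
ashlam: reached.
tameld would need tovrun and tororb (Recipe 8), but tororb is never obtained.
Reached: yultal and ashlam — 2 of the 6.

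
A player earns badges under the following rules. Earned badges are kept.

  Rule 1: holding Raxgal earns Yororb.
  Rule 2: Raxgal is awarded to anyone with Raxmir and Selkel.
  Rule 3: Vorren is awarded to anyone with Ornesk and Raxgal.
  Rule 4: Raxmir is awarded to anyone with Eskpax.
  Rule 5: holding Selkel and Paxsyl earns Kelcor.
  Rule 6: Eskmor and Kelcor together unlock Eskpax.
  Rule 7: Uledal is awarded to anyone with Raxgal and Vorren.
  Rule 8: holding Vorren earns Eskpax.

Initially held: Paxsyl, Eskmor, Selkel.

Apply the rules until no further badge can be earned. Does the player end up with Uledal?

No

Uledal would need Raxgal and Vorren (Rule 7), but Vorren is never earned.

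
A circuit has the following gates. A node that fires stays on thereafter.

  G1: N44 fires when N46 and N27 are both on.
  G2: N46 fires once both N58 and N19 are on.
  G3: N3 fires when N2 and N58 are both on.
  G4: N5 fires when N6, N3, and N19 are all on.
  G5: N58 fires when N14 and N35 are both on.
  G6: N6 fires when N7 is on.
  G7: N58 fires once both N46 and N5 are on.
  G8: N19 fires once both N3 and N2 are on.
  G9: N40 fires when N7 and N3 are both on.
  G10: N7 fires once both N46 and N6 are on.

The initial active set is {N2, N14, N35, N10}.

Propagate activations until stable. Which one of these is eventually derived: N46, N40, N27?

N46

N14 and N35 are on, so N58 fires (G5).
G3: N2 and N58 on → N3 on.
N3 and N2 are on, so N19 fires (G8).
G2: N58 and N19 on → N46 on.
No rule produces N27, and it is not given. N40 would need N7 and N3 (G9), but N7 never turns on.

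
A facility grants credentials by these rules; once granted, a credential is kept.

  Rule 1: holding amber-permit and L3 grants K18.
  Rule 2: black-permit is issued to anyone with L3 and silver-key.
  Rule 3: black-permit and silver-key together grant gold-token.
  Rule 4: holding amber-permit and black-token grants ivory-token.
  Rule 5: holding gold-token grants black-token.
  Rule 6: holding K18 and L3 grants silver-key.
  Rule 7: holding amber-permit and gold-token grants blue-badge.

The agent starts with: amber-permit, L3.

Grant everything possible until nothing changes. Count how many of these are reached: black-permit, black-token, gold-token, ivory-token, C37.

4

Holding amber-permit and L3 grants K18 (Rule 1).
Holding K18 and L3 grants silver-key (Rule 6).
Holding L3 and silver-key grants black-permit (Rule 2).
Holding black-permit and silver-key grants gold-token (Rule 3).
Holding gold-token grants black-token (Rule 5).
Holding amber-permit and black-token grants ivory-token (Rule 4).
black-permit: reached.
black-token: reached.
gold-token: reached.
ivory-token: reached.
No rule produces C37, and it is not given.
Reached: black-permit, black-token, gold-token, and ivory-token — 4 of the 5.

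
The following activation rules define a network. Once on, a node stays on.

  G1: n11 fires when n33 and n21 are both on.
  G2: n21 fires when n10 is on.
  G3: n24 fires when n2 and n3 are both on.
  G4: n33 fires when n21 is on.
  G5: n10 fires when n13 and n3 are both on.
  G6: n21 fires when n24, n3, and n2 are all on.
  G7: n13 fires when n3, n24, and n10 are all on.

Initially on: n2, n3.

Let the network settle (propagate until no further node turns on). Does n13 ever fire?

n13 would need n3, n24, and n10 (G7), but n10 never turns on.

No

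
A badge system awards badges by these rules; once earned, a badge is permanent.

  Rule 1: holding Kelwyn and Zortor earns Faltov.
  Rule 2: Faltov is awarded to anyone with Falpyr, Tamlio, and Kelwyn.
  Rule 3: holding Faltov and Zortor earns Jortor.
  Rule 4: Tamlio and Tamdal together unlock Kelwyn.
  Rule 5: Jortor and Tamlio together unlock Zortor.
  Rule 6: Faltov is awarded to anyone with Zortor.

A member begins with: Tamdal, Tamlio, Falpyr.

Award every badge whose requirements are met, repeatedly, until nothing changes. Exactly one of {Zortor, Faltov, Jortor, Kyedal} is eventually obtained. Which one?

Faltov

With Tamlio and Tamdal, Kelwyn is earned (Rule 4).
With Falpyr, Tamlio, and Kelwyn, Faltov is earned (Rule 2).
No rule produces Kyedal, and it is not given. Zortor would need Jortor and Tamlio (Rule 5), but Jortor is never earned. Jortor would need Faltov and Zortor (Rule 3), but Zortor is never earned.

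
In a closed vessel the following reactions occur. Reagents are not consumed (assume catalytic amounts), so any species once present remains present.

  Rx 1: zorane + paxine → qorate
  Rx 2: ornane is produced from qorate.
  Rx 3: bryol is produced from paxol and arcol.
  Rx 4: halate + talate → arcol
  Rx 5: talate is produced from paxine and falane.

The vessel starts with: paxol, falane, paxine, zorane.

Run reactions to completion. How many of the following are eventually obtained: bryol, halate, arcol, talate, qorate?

zorane and paxine present → qorate forms (Rx 1).
paxine and falane present → talate forms (Rx 5).
bryol would need paxol and arcol (Rx 3), but arcol never forms.
No rule produces halate, and it is not given.
arcol would need halate and talate (Rx 4), but halate never forms.
talate: reached.
qorate: reached.
Reached: talate and qorate — 2 of the 5.

2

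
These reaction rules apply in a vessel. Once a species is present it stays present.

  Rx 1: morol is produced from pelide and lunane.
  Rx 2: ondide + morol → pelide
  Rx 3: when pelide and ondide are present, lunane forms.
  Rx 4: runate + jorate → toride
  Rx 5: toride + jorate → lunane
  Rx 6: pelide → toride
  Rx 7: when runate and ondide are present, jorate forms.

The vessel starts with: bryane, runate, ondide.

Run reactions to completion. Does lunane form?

Yes

runate and ondide present → jorate forms (Rx 7).
runate and jorate present → toride forms (Rx 4).
toride and jorate present → lunane forms (Rx 5).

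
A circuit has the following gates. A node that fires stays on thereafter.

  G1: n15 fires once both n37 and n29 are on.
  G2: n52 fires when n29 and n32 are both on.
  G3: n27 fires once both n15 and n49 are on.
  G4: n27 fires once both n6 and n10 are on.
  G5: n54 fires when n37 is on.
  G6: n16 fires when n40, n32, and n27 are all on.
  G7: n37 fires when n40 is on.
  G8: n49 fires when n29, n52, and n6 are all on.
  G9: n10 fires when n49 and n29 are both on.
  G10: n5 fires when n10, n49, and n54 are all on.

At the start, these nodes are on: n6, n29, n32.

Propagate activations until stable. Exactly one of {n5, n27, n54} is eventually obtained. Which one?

n27

n29 and n32 are on, so n52 fires (G2).
G8: n29, n52, and n6 on → n49 on.
n49 and n29 are on, so n10 fires (G9).
G4: n6 and n10 on → n27 on.
n5 would need n10, n49, and n54 (G10), but n54 never turns on. n54 would need n37 (G5), but n37 never turns on.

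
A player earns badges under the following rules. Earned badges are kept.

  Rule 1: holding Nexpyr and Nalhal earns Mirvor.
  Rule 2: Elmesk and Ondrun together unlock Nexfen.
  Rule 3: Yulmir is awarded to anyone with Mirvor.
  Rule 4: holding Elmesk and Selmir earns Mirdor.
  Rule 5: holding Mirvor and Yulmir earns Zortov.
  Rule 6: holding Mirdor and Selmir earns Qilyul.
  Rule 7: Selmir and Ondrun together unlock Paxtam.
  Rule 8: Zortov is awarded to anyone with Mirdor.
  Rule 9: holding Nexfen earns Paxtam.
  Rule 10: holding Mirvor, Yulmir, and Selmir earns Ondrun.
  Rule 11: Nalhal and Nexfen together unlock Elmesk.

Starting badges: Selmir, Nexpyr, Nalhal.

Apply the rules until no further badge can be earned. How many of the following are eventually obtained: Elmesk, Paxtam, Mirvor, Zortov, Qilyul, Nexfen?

With Nexpyr and Nalhal, Mirvor is earned (Rule 1).
With Mirvor, Yulmir is earned (Rule 3).
With Mirvor and Yulmir, Zortov is earned (Rule 5).
With Mirvor, Yulmir, and Selmir, Ondrun is earned (Rule 10).
With Selmir and Ondrun, Paxtam is earned (Rule 7).
Elmesk would need Nalhal and Nexfen (Rule 11), but Nexfen is never earned.
Paxtam: reached.
Mirvor: reached.
Zortov: reached.
Qilyul would need Mirdor and Selmir (Rule 6), but Mirdor is never earned.
Nexfen would need Elmesk and Ondrun (Rule 2), but Elmesk is never earned.
Reached: Paxtam, Mirvor, and Zortov — 3 of the 6.

3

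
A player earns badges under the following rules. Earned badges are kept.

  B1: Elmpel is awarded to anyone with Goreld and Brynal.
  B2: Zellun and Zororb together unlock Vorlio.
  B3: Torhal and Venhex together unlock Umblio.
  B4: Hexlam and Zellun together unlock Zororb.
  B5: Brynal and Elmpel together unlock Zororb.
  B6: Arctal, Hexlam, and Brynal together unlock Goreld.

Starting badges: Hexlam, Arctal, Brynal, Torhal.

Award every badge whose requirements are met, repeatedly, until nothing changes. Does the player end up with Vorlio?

No

Vorlio would need Zellun and Zororb (B2), but Zellun is never earned.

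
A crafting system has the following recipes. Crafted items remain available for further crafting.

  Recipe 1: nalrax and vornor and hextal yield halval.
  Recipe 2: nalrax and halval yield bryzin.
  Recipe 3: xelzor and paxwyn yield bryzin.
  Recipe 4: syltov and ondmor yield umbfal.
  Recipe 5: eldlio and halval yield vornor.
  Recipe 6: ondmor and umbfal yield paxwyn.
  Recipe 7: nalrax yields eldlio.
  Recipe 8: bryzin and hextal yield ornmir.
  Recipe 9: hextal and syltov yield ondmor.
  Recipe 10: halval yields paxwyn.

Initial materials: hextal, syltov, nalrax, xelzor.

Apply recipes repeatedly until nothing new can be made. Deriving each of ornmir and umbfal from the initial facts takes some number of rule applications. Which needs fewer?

umbfal

umbfal: Using Recipe 9, hextal and syltov make ondmor. syltov and ondmor → umbfal (Recipe 4). [2 rule applications]
ornmir: hextal and syltov → ondmor (Recipe 9). syltov and ondmor → umbfal (Recipe 4). Using Recipe 6, ondmor and umbfal make paxwyn. xelzor and paxwyn → bryzin (Recipe 3). Using Recipe 8, bryzin and hextal make ornmir. [5 rule applications]
umbfal needs fewer.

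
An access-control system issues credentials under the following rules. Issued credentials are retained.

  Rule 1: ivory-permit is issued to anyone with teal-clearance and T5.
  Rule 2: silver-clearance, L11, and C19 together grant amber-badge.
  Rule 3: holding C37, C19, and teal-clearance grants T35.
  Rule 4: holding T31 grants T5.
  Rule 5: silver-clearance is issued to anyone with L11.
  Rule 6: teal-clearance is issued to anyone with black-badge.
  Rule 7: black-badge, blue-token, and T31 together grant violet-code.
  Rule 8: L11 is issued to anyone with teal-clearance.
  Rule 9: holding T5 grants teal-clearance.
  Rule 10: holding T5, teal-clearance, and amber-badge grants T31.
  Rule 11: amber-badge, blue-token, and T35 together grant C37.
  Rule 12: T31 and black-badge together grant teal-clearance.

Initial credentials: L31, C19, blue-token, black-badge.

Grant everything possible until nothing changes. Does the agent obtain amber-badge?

Yes

Holding black-badge grants teal-clearance (Rule 6).
Holding teal-clearance grants L11 (Rule 8).
Holding L11 grants silver-clearance (Rule 5).
Holding silver-clearance, L11, and C19 grants amber-badge (Rule 2).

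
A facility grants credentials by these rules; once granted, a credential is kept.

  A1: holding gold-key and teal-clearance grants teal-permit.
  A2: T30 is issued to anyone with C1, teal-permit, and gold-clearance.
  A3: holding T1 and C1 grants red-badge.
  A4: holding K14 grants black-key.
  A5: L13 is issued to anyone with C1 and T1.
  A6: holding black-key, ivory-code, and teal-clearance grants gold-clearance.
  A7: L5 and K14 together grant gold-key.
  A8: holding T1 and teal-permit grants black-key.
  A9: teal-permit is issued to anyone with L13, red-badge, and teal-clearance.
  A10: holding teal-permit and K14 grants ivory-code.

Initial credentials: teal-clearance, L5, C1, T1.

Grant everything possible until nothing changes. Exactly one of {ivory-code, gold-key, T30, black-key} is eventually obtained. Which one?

Holding T1 and C1 grants red-badge (A3).
Holding C1 and T1 grants L13 (A5).
Holding L13, red-badge, and teal-clearance grants teal-permit (A9).
Holding T1 and teal-permit grants black-key (A8).
gold-key would need L5 and K14 (A7), but K14 is never granted. ivory-code would need teal-permit and K14 (A10), but K14 is never granted. T30 would need C1, teal-permit, and gold-clearance (A2), but gold-clearance is never granted.

black-key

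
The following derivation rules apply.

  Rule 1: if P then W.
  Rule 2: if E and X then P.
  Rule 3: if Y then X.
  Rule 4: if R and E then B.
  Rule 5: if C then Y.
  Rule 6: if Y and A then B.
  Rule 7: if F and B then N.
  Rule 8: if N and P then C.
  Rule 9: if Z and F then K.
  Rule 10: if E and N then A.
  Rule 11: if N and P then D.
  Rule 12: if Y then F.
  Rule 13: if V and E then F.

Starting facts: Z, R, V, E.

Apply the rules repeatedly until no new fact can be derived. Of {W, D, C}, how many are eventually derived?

0

W would need P (Rule 1), but P is never established.
D would need N and P (Rule 11), but P is never established.
C would need N and P (Rule 8), but P is never established.
None of the 3 are reached.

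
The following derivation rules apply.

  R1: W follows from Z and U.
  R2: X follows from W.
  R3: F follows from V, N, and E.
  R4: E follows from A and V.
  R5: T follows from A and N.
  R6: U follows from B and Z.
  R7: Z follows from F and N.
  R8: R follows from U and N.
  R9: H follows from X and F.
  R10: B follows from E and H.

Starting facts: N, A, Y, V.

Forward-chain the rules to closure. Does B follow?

No

B would need E and H (R10), but H is never established.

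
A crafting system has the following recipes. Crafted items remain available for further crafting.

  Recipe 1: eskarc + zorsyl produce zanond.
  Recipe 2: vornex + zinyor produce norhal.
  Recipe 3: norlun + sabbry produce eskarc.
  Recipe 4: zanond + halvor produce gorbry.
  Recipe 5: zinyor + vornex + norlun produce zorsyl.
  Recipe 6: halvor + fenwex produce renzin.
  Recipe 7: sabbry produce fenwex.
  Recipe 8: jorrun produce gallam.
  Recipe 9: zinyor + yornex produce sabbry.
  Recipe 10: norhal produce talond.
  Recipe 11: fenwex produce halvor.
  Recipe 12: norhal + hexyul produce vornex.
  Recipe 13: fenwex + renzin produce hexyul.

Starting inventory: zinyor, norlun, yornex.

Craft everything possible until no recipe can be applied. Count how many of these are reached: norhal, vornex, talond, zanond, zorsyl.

0

norhal would need vornex and zinyor (Recipe 2), but vornex is never obtained.
vornex would need norhal and hexyul (Recipe 12), but norhal is never obtained.
talond would need norhal (Recipe 10), but norhal is never obtained.
zanond would need eskarc and zorsyl (Recipe 1), but zorsyl is never obtained.
zorsyl would need zinyor, vornex, and norlun (Recipe 5), but vornex is never obtained.
None of the 5 are reached.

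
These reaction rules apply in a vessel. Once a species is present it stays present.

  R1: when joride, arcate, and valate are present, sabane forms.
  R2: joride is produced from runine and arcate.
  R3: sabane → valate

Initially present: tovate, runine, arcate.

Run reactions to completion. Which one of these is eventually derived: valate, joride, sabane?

joride

runine and arcate present → joride forms (R2).
sabane would need joride, arcate, and valate (R1), but valate never forms. valate would need sabane (R3), but sabane never forms.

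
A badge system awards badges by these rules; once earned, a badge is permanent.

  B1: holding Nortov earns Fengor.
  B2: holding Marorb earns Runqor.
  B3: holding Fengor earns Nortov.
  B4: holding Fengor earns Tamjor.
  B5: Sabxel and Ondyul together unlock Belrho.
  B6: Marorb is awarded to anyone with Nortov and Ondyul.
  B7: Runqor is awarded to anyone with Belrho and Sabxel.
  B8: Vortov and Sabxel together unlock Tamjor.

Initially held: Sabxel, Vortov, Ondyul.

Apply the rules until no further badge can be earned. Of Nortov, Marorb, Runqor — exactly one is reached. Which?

Runqor

With Sabxel and Ondyul, Belrho is earned (B5).
With Belrho and Sabxel, Runqor is earned (B7).
Marorb would need Nortov and Ondyul (B6), but Nortov is never earned. Nortov would need Fengor (B3), but Fengor is never earned.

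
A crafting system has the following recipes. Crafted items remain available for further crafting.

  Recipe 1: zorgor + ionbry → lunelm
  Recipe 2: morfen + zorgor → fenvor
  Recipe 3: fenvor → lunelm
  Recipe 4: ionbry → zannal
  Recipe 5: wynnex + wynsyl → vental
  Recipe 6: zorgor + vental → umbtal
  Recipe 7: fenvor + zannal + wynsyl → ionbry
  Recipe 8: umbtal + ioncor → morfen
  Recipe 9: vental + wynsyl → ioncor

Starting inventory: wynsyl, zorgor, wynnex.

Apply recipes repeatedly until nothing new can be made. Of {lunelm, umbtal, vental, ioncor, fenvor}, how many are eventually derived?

Using Recipe 5, wynnex and wynsyl make vental.
zorgor + vental → umbtal (Recipe 6).
vental + wynsyl → ioncor (Recipe 9).
umbtal + ioncor → morfen (Recipe 8).
Using Recipe 2, morfen and zorgor make fenvor.
fenvor → lunelm (Recipe 3).
lunelm: reached.
umbtal: reached.
vental: reached.
ioncor: reached.
fenvor: reached.
All 5 are reached.

5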